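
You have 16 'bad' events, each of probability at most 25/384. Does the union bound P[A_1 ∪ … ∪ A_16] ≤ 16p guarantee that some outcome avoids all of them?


Union bound: P[∪_{i=1}^{16} A_i] ≤ Σ_i P[A_i] ≤ 16·p = 16·(25/384) = 25/24.
Numerically: 25/24 ≈ 1.042.
Is 25/24 < 1? NO.
Since the bound 25/24 is ≥ 1, the union bound is uninformative here; it does NOT by itself certify existence.

16·p = 25/24 ≈ 1.042; existence NOT certified by the union bound.


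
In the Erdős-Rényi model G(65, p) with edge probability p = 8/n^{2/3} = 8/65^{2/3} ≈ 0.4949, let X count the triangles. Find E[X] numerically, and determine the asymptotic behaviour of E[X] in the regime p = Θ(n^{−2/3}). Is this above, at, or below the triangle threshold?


Number of potential triangles: C(65, 3) = 43680.
Each occurs with probability p³ ≈ (0.4949)³ ≈ 1.211834e-01.
By linearity: E[X] = C(65, 3)·p³ ≈ 43680 · 1.211834e-01 ≈ 5293.2923.
Since α = 2/3 < 1, p = c/n^{2/3} ≫ 1/n is above the triangle threshold p ~ 1/n. Asymptotically E[X] ~ (c³/6)·n^{3(1−α)} = (8³/6)·n^{1} → ∞; triangles are abundant w.h.p.

E[X] ≈ 5293.2923; in regime p = Θ(1/n^{2/3}) E[X] diverges (above the triangle threshold p ~ 1/n).


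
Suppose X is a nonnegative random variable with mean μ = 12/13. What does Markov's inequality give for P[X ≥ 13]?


μ = E[X] = 12/13, a = 13.
Markov: P[X ≥ 13] ≤ μ/a = (12/13)/13 = 12/169.
Numerically: ≈ 0.071.
(Since a = 13 > μ = 0.923, the bound 12/169 is < 1 and informative.)

P[X ≥ 13] ≤ 12/169 ≈ 0.071.


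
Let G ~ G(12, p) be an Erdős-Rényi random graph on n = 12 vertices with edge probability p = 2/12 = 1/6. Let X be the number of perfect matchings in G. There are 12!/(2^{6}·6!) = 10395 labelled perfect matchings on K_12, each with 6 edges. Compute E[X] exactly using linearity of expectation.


K_12 has 12!/(2^{6}·6!) = 10395 labelled perfect matchings.
For each such perfect matching H, let X_H = 1 if all 6 edges of H are present in G. Then P[X_H = 1] = p^{6} = (1/6)^{6} = 1/46656.
By linearity of expectation: E[X] = Σ_H E[X_H] = 10395 · p^{6} = 10395 · 1/46656 = 385/1728.
Numerically: E[X] ≈ 0.2228.

E[X] = 10395 · (1/6)^{6} = 385/1728 ≈ 0.2228.


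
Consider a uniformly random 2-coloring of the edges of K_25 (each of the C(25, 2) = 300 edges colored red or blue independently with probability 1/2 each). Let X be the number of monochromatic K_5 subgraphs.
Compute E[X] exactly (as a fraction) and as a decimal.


Let X = Σ_S X_S over the C(25, 5) = 53130 subsets S of size 5, where X_S = 1 if the K_5 on S is monochromatic.
For a fixed S, the K_5 on S has C(5, 2) = 10 edges. P[all 10 edges red] = (1/2)^10, and likewise for blue, so P[monochromatic] = 2·(1/2)^10 = 2^{1 − 10} = 1/512.
By linearity of expectation: E[X] = C(25, 5) · 2^{1 − 10} = 53130 · 1/512 = 26565/256.
Numerically: E[X] ≈ 103.769531.

E[X] = C(25,5)·2^(1−C(5,2)) = 26565/256 ≈ 103.769531.


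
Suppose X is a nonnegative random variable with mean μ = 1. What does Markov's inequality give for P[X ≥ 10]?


μ = E[X] = 1, a = 10.
Markov: P[X ≥ 10] ≤ μ/a = (1)/10 = 1/10.
Numerically: ≈ 0.10000.
(Since a = 10 > μ = 1.00000, the bound 1/10 is < 1 and informative.)

P[X ≥ 10] ≤ 1/10 ≈ 0.10000.


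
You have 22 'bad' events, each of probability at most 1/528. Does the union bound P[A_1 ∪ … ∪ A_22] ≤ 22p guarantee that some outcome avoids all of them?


Union bound: P[∪_{i=1}^{22} A_i] ≤ Σ_i P[A_i] ≤ 22·p = 22·(1/528) = 1/24.
Numerically: 1/24 ≈ 0.042.
Is 1/24 < 1? YES.
Since P[∪ A_i] ≤ 1/24 < 1, the complement has P[∩ A_i^c] ≥ 1 − 1/24 = 23/24 > 0, so some outcome avoids every A_i.

22·p = 1/24 ≈ 0.042; existence CERTIFIED by the union bound.


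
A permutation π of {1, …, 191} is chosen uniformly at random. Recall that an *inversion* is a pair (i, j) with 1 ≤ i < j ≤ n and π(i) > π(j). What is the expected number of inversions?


Write X = Σ X_I over the C(191, 2) = 18145 pairs i < j, with X_I the indicator of one inversion.
There are 18145 indicators.
For each fixed pair i < j, the values π(i) and π(j) are two distinct elements of {1, …, 191} in uniformly random order; by symmetry P[π(i) > π(j)] = 1/2.
By linearity: E[X] = 18145 · (1/2) = C(191, 2) · (1/2) = 18145/2 = 18145/2 ≈ 9072.500.

E[X] = 18145/2 = 9072.500.


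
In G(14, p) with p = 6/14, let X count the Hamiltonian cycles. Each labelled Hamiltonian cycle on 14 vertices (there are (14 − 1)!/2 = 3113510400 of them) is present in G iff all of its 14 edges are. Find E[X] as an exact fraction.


K_14 has (14 − 1)!/2 = 3113510400 labelled Hamiltonian cycles.
For each such Hamiltonian cycle H, let X_H = 1 if all 14 edges of H are present in G. Then P[X_H = 1] = p^{14} = (3/7)^{14} = 4782969/678223072849.
By linearity of expectation: E[X] = Σ_H E[X_H] = 3113510400 · p^{14} = 3113510400 · 4782969/678223072849 = 2127403389196800/96889010407.
Numerically: E[X] ≈ 21957.

E[X] = 3113510400 · (3/7)^{14} = 2127403389196800/96889010407 ≈ 21957.


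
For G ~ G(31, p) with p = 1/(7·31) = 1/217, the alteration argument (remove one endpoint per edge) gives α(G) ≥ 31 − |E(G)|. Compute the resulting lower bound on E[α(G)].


E[|E(G)|] = C(31, 2)·p = 465 · (1/217) = 15/7.
E[α(G)] ≥ n − E[|E(G)|] = 31 − 15/7 = 202/7.
Numerically: ≈ 28.857143.
(This is only a lower bound; the true E[α(G)] may be larger.)

E[α(G)] ≥ 202/7 ≈ 28.857143.


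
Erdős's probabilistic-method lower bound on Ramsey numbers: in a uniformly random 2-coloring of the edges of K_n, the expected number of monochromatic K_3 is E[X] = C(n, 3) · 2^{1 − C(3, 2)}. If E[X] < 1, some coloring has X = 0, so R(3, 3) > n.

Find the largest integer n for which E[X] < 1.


We need C(n, 3) · 2^{1 − 3} < 1, i.e. C(n, 3) < 2^{3 − 1} = 4.
Check values of n near the boundary:
  n = 3: C(3, 3) = 1; 1 < 4? YES
  n = 4: C(4, 3) = 4; 4 < 4? NO
  n = 5: C(5, 3) = 10; 10 < 4? NO
  n = 6: C(6, 3) = 20; 20 < 4? NO
The largest n with C(n, 3) < 4 is n = 3 (where E[X] = 1/4 ≈ 0.25000). Hence R(3, 3) > 3, i.e. R(3, 3) ≥ 4.

Largest n = 3; hence R(3, 3) > 3.


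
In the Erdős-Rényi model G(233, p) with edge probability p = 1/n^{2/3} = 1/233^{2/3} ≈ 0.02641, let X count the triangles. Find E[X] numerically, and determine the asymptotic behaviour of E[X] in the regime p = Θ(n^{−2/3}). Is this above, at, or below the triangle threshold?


Number of potential triangles: C(233, 3) = 2081156.
Each occurs with probability p³ ≈ (0.02641)³ ≈ 1.841994e-05.
By linearity: E[X] = C(233, 3)·p³ ≈ 2081156 · 1.841994e-05 ≈ 38.3348.
Since α = 2/3 < 1, p = c/n^{2/3} ≫ 1/n is above the triangle threshold p ~ 1/n. Asymptotically E[X] ~ (c³/6)·n^{3(1−α)} = (1³/6)·n^{1} → ∞; triangles are abundant w.h.p.

E[X] ≈ 38.3348; in regime p = Θ(1/n^{2/3}) E[X] diverges (above the triangle threshold p ~ 1/n).


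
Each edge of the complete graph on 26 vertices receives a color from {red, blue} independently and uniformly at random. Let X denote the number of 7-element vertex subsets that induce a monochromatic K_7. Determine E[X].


Let X = Σ_S X_S over the C(26, 7) = 657800 subsets S of size 7, where X_S = 1 if the K_7 on S is monochromatic.
For a fixed S, the K_7 on S has C(7, 2) = 21 edges. P[all 21 edges red] = (1/2)^21, and likewise for blue, so P[monochromatic] = 2·(1/2)^21 = 2^{1 − 21} = 1/1048576.
Summing: E[X] = C(26, 7) · 2^{1 − 21} = 657800 · 1/1048576 = 82225/131072.
Numerically: E[X] ≈ 0.627.

E[X] = C(26,7)·2^(1−C(7,2)) = 82225/131072 ≈ 0.627.


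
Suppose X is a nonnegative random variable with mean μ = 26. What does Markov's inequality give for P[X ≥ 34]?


μ = E[X] = 26, a = 34.
Markov: P[X ≥ 34] ≤ μ/a = (26)/34 = 13/17.
Numerically: ≈ 0.764706.
(Since a = 34 > μ = 26.000000, the bound 13/17 is < 1 and informative.)

P[X ≥ 34] ≤ 13/17 ≈ 0.764706.


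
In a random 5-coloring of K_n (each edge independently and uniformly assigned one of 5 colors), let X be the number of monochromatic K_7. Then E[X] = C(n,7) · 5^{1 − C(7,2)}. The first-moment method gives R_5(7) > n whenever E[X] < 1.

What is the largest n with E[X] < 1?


We need C(n, 7) · 5^{1 − 21} < 1, i.e. C(n, 7) < 5^{21 − 1} = 95367431640625.
Check values of n near the boundary:
  n = 337: C(337, 7) = 91989916924632; 91989916924632 < 95367431640625? YES
  n = 338: C(338, 7) = 93935323022736; 93935323022736 < 95367431640625? YES
  n = 339: C(339, 7) = 95915887062372; 95915887062372 < 95367431640625? NO
  n = 340: C(340, 7) = 97932136940560; 97932136940560 < 95367431640625? NO
The largest n with C(n, 7) < 95367431640625 is n = 338 (where E[X] = 93935323022736/95367431640625 ≈ 0.984983). Hence R_5(7) > 338, i.e. R_5(7) ≥ 339.

Largest n = 338; hence R_5(7) > 338.


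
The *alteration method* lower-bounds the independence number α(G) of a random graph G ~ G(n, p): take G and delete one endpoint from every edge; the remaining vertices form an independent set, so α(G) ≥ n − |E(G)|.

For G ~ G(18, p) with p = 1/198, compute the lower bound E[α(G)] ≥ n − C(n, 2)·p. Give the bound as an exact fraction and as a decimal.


E[|E(G)|] = C(18, 2)·p = 153 · (1/198) = 17/22.
E[α(G)] ≥ n − E[|E(G)|] = 18 − 17/22 = 379/22.
Numerically: ≈ 17.227273.
(This is only a lower bound; the true E[α(G)] may be larger.)

E[α(G)] ≥ 379/22 ≈ 17.227273.


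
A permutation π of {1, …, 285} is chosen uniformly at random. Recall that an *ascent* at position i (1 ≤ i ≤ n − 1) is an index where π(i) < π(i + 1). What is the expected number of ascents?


Write X = Σ X_I over i = 1, …, 284, with X_I the indicator of one ascent.
There are 284 indicators.
For each fixed i, the pair (π(i), π(i+1)) is a uniformly random ordered pair of distinct values from {1, …, 285}; by symmetry P[π(i) < π(i+1)] = 1/2.
By linearity: E[X] = 284 · (1/2) = (285 − 1) · (1/2) = 142 ≈ 142.00000.

E[X] = 142 = 142.00000.


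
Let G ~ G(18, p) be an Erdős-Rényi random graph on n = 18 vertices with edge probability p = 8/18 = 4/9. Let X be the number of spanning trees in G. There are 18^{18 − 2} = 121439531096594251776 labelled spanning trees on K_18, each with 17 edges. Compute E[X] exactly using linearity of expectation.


K_18 has 18^{18 − 2} = 121439531096594251776 labelled spanning trees.
For each such spanning tree H, let X_H = 1 if all 17 edges of H are present in G. Then P[X_H = 1] = p^{17} = (4/9)^{17} = 17179869184/16677181699666569.
By linearity of expectation: E[X] = Σ_H E[X_H] = 121439531096594251776 · p^{17} = 121439531096594251776 · 17179869184/16677181699666569 = 1125899906842624/9.
Numerically: E[X] ≈ 1.251e+14.

E[X] = 121439531096594251776 · (4/9)^{17} = 1125899906842624/9 ≈ 1.251e+14.


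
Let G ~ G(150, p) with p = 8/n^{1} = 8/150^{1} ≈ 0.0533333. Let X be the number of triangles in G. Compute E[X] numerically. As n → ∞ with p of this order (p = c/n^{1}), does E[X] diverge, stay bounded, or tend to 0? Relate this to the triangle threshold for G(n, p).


Number of potential triangles: C(150, 3) = 551300.
Each occurs with probability p³ ≈ (0.0533333)³ ≈ 1.51703704e-04.
By linearity: E[X] = C(150, 3)·p³ ≈ 551300 · 1.51703704e-04 ≈ 83.634252.
Here α = 1, so p = 8/n is exactly at the triangle threshold p ~ 1/n. Asymptotically E[X] → c³/6 = 8³/6 = 256/3 ≈ 85.333333, a bounded constant. In this regime the triangle count is asymptotically Poisson(c³/6).

E[X] ≈ 83.634252; in regime p = Θ(1/n^{1}) E[X] stays bounded (at the triangle threshold p ~ 1/n).


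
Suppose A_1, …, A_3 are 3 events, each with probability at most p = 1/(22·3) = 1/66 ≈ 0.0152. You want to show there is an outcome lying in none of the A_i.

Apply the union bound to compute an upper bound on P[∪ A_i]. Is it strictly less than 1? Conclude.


Union bound: P[∪_{i=1}^{3} A_i] ≤ Σ_i P[A_i] ≤ 3·p = 3·(1/66) = 1/22.
Numerically: 1/22 ≈ 0.0455.
Is 1/22 < 1? YES.
Since P[∪ A_i] ≤ 1/22 < 1, the complement has P[∩ A_i^c] ≥ 1 − 1/22 = 21/22 > 0, so some outcome avoids every A_i.

3·p = 1/22 ≈ 0.0455; existence CERTIFIED by the union bound.


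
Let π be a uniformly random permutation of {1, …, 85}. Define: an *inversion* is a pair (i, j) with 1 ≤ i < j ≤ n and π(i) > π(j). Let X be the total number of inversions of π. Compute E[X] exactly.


Write X = Σ X_I over the C(85, 2) = 3570 pairs i < j, with X_I the indicator of one inversion.
There are 3570 indicators.
For each fixed pair i < j, the values π(i) and π(j) are two distinct elements of {1, …, 85} in uniformly random order; by symmetry P[π(i) > π(j)] = 1/2.
By linearity: E[X] = 3570 · (1/2) = C(85, 2) · (1/2) = 3570/2 = 1785 ≈ 1785.00000.

E[X] = 1785 = 1785.00000.


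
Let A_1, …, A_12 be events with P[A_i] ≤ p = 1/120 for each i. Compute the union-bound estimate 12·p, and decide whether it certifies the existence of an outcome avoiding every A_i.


Union bound: P[∪_{i=1}^{12} A_i] ≤ Σ_i P[A_i] ≤ 12·p = 12·(1/120) = 1/10.
Numerically: 1/10 ≈ 0.10000.
Is 1/10 < 1? YES.
Since P[∪ A_i] ≤ 1/10 < 1, the complement has P[∩ A_i^c] ≥ 1 − 1/10 = 9/10 > 0, so some outcome avoids every A_i.

12·p = 1/10 ≈ 0.10000; existence CERTIFIED by the union bound.


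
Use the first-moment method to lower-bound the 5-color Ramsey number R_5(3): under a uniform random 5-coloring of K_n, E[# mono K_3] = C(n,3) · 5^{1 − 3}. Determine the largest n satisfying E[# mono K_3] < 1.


We need C(n, 3) · 5^{1 − 3} < 1, i.e. C(n, 3) < 5^{3 − 1} = 25.
Check values of n near the boundary:
  n = 3: C(3, 3) = 1; 1 < 25? YES
  n = 4: C(4, 3) = 4; 4 < 25? YES
  n = 5: C(5, 3) = 10; 10 < 25? YES
  n = 6: C(6, 3) = 20; 20 < 25? YES
  n = 7: C(7, 3) = 35; 35 < 25? NO
  n = 8: C(8, 3) = 56; 56 < 25? NO
The largest n with C(n, 3) < 25 is n = 6 (where E[X] = 4/5 ≈ 0.800000). Hence R_5(3) > 6, i.e. R_5(3) ≥ 7.

Largest n = 6; hence R_5(3) > 6.


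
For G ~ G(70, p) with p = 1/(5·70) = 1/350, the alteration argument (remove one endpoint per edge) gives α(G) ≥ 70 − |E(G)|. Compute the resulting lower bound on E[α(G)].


E[|E(G)|] = C(70, 2)·p = 2415 · (1/350) = 69/10.
E[α(G)] ≥ n − E[|E(G)|] = 70 − 69/10 = 631/10.
Numerically: ≈ 63.100.
(This is only a lower bound; the true E[α(G)] may be larger.)

E[α(G)] ≥ 631/10 ≈ 63.100.


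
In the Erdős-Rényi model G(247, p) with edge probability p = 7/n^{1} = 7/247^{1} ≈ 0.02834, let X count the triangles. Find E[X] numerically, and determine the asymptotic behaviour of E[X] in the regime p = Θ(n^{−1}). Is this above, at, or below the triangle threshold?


Number of potential triangles: C(247, 3) = 2481115.
Each occurs with probability p³ ≈ (0.02834)³ ≈ 2.2761625e-05.
By linearity: E[X] = C(247, 3)·p³ ≈ 2481115 · 2.2761625e-05 ≈ 56.47421.
Here α = 1, so p = 7/n is exactly at the triangle threshold p ~ 1/n. Asymptotically E[X] → c³/6 = 7³/6 = 343/6 ≈ 57.16667, a bounded constant. In this regime the triangle count is asymptotically Poisson(c³/6).

E[X] ≈ 56.47421; in regime p = Θ(1/n^{1}) E[X] stays bounded (at the triangle threshold p ~ 1/n).


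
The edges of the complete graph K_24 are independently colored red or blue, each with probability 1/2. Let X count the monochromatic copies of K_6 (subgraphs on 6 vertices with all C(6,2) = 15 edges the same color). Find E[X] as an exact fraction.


Let X = Σ_S X_S over the C(24, 6) = 134596 subsets S of size 6, where X_S = 1 if the K_6 on S is monochromatic.
For a fixed S, the K_6 on S has C(6, 2) = 15 edges. P[all 15 edges red] = (1/2)^15, and likewise for blue, so P[monochromatic] = 2·(1/2)^15 = 2^{1 − 15} = 1/16384.
Summing: E[X] = C(24, 6) · 2^{1 − 15} = 134596 · 1/16384 = 33649/4096.
Numerically: E[X] ≈ 8.215.

E[X] = C(24,6)·2^(1−C(6,2)) = 33649/4096 ≈ 8.215.


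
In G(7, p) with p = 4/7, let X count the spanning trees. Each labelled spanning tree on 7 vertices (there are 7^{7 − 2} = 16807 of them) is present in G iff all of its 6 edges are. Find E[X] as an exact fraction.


K_7 has 7^{7 − 2} = 16807 labelled spanning trees.
For each such spanning tree H, let X_H = 1 if all 6 edges of H are present in G. Then P[X_H = 1] = p^{6} = (4/7)^{6} = 4096/117649.
Summing the indicators: E[X] = Σ_H E[X_H] = 16807 · p^{6} = 16807 · 4096/117649 = 4096/7.
Numerically: E[X] ≈ 585.14.

E[X] = 16807 · (4/7)^{6} = 4096/7 ≈ 585.14.


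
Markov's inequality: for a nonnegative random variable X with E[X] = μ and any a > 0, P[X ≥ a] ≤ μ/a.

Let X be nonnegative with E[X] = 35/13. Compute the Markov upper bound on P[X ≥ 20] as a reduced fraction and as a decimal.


μ = E[X] = 35/13, a = 20.
Markov: P[X ≥ 20] ≤ μ/a = (35/13)/20 = 7/52.
Numerically: ≈ 0.134615.
(Since a = 20 > μ = 2.692308, the bound 7/52 is < 1 and informative.)

P[X ≥ 20] ≤ 7/52 ≈ 0.134615.


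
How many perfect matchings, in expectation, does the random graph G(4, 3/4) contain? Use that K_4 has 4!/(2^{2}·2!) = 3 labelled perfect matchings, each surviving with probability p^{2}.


K_4 has 4!/(2^{2}·2!) = 3 labelled perfect matchings.
For each such perfect matching H, let X_H = 1 if all 2 edges of H are present in G. Then P[X_H = 1] = p^{2} = (3/4)^{2} = 9/16.
Summing the indicators: E[X] = Σ_H E[X_H] = 3 · p^{2} = 3 · 9/16 = 27/16.
Numerically: E[X] ≈ 1.6875.

E[X] = 3 · (3/4)^{2} = 27/16 ≈ 1.6875.


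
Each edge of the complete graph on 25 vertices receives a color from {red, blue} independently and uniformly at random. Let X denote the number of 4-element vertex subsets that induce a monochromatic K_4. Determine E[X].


Let X = Σ_S X_S over the C(25, 4) = 12650 subsets S of size 4, where X_S = 1 if the K_4 on S is monochromatic.
For a fixed S, the K_4 on S has C(4, 2) = 6 edges. P[all 6 edges red] = (1/2)^6, and likewise for blue, so P[monochromatic] = 2·(1/2)^6 = 2^{1 − 6} = 1/32.
Summing: E[X] = C(25, 4) · 2^{1 − 6} = 12650 · 1/32 = 6325/16.
Numerically: E[X] ≈ 395.31250.

E[X] = C(25,4)·2^(1−C(4,2)) = 6325/16 ≈ 395.31250.


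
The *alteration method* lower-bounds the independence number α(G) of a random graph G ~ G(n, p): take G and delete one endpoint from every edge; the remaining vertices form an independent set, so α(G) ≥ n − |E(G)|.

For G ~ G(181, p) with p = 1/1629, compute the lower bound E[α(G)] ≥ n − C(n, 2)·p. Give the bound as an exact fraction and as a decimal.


E[|E(G)|] = C(181, 2)·p = 16290 · (1/1629) = 10.
E[α(G)] ≥ n − E[|E(G)|] = 181 − 10 = 171.
Numerically: ≈ 171.0000.
(This is only a lower bound; the true E[α(G)] may be larger.)

E[α(G)] ≥ 171 ≈ 171.0000.


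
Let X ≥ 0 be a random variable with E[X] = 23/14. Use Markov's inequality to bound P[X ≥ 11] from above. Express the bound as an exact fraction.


μ = E[X] = 23/14, a = 11.
Markov: P[X ≥ 11] ≤ μ/a = (23/14)/11 = 23/154.
Numerically: ≈ 0.149351.
(Since a = 11 > μ = 1.642857, the bound 23/154 is < 1 and informative.)

P[X ≥ 11] ≤ 23/154 ≈ 0.149351.


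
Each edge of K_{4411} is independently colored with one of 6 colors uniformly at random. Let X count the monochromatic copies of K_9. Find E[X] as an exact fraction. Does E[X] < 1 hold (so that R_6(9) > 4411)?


E[X] = C(4411, 9) · 6^{1 − 36} = 1727920475134582415883601405 · 6^{−35} = 1727920475134582415883601405/1719070799748422591028658176.
As a reduced fraction: E[X] = 1727920475134582415883601405/1719070799748422591028658176 ≈ 1.0051479.
Is E[X] < 1? NO.
Since E[X] ≥ 1, the first-moment bound is inconclusive at n = 4411; it does NOT by itself certify R_6(9) > 4411.

E[X] = 1727920475134582415883601405/1719070799748422591028658176 ≈ 1.0051479; E[X] ≥ 1; first-moment method inconclusive here.


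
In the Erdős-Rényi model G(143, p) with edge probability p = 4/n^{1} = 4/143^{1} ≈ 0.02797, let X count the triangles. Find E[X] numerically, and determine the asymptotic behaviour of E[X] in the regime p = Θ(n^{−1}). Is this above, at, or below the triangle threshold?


Number of potential triangles: C(143, 3) = 477191.
Each occurs with probability p³ ≈ (0.02797)³ ≈ 2.188628e-05.
By linearity: E[X] = C(143, 3)·p³ ≈ 477191 · 2.188628e-05 ≈ 10.4439.
Here α = 1, so p = 4/n is exactly at the triangle threshold p ~ 1/n. Asymptotically E[X] → c³/6 = 4³/6 = 32/3 ≈ 10.6667, a bounded constant. In this regime the triangle count is asymptotically Poisson(c³/6).

E[X] ≈ 10.4439; in regime p = Θ(1/n^{1}) E[X] stays bounded (at the triangle threshold p ~ 1/n).


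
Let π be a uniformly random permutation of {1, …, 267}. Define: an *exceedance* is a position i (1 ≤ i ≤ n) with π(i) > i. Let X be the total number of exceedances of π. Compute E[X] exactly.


Write X = Σ_{i=1}^{267} X_i, where X_i = 1_{π(i) > i}.
For each fixed i, π(i) is uniform over {1, …, 267} (marginal of a uniform permutation), so P[π(i) > i] = (n − i)/n. Summing: Σ_{i=1}^{267} (n − i)/n = (0 + 1 + … + 266)/267 = 267(267 − 1)/(2·267) = (267 − 1)/2.
Hence E[X] = Σ_{i=1}^{267} (267 − i)/267 = 133 ≈ 133.0000.

E[X] = 133 = 133.0000.


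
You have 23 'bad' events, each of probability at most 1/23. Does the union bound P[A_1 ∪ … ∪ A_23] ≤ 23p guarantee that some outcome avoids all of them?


Union bound: P[∪_{i=1}^{23} A_i] ≤ Σ_i P[A_i] ≤ 23·p = 23·(1/23) = 1.
Numerically: 1 ≈ 1.0000000.
Is 1 < 1? NO.
Since the bound 1 is ≥ 1, the union bound is uninformative here; it does NOT by itself certify existence.

23·p = 1 ≈ 1.0000000; existence NOT certified by the union bound.


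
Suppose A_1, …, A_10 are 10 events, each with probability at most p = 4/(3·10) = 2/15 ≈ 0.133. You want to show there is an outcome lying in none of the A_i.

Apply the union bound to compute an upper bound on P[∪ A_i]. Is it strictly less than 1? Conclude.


Union bound: P[∪_{i=1}^{10} A_i] ≤ Σ_i P[A_i] ≤ 10·p = 10·(2/15) = 4/3.
Numerically: 4/3 ≈ 1.333.
Is 4/3 < 1? NO.
Since the bound 4/3 is ≥ 1, the union bound is uninformative here; it does NOT by itself certify existence.

10·p = 4/3 ≈ 1.333; existence NOT certified by the union bound.


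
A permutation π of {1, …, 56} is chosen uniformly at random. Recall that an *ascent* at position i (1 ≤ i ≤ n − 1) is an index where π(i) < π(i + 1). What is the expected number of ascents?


Write X = Σ X_I over i = 1, …, 55, with X_I the indicator of one ascent.
There are 55 indicators.
For each fixed i, the pair (π(i), π(i+1)) is a uniformly random ordered pair of distinct values from {1, …, 56}; by symmetry P[π(i) < π(i+1)] = 1/2.
By linearity: E[X] = 55 · (1/2) = (56 − 1) · (1/2) = 55/2 ≈ 27.5000.

E[X] = 55/2 = 27.5000.


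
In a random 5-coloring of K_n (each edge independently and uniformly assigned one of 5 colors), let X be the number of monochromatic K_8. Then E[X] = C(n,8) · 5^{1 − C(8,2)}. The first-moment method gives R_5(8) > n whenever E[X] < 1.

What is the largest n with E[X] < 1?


We need C(n, 8) · 5^{1 − 28} < 1, i.e. C(n, 8) < 5^{28 − 1} = 7450580596923828125.
Check values of n near the boundary:
  n = 861: C(861, 8) = 7250034996615275865; 7250034996615275865 < 7450580596923828125? YES
  n = 862: C(862, 8) = 7317951015318931845; 7317951015318931845 < 7450580596923828125? YES
  n = 863: C(863, 8) = 7386423071602617757; 7386423071602617757 < 7450580596923828125? YES
  n = 864: C(864, 8) = 7455455062926006708; 7455455062926006708 < 7450580596923828125? NO
  n = 865: C(865, 8) = 7525050909487743060; 7525050909487743060 < 7450580596923828125? NO
The largest n with C(n, 8) < 7450580596923828125 is n = 863 (where E[X] = 7386423071602617757/7450580596923828125 ≈ 0.9913889). Hence R_5(8) > 863, i.e. R_5(8) ≥ 864.

Largest n = 863; hence R_5(8) > 863.


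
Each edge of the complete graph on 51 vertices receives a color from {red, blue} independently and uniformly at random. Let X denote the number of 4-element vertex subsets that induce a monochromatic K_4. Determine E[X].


Let X = Σ_S X_S over the C(51, 4) = 249900 subsets S of size 4, where X_S = 1 if the K_4 on S is monochromatic.
For a fixed S, the K_4 on S has C(4, 2) = 6 edges. P[all 6 edges red] = (1/2)^6, and likewise for blue, so P[monochromatic] = 2·(1/2)^6 = 2^{1 − 6} = 1/32.
By linearity: E[X] = C(51, 4) · 2^{1 − 6} = 249900 · 1/32 = 62475/8.
Numerically: E[X] ≈ 7809.3750.

E[X] = C(51,4)·2^(1−C(4,2)) = 62475/8 ≈ 7809.3750.


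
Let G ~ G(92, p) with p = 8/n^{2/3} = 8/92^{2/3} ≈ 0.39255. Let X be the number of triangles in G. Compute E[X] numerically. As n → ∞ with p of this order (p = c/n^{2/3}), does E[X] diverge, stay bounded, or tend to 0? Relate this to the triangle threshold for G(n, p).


Number of potential triangles: C(92, 3) = 125580.
Each occurs with probability p³ ≈ (0.39255)³ ≈ 6.0491493e-02.
By linearity: E[X] = C(92, 3)·p³ ≈ 125580 · 6.0491493e-02 ≈ 7596.52174.
Since α = 2/3 < 1, p = c/n^{2/3} ≫ 1/n is above the triangle threshold p ~ 1/n. Asymptotically E[X] ~ (c³/6)·n^{3(1−α)} = (8³/6)·n^{1} → ∞; triangles are abundant w.h.p.

E[X] ≈ 7596.52174; in regime p = Θ(1/n^{2/3}) E[X] diverges (above the triangle threshold p ~ 1/n).


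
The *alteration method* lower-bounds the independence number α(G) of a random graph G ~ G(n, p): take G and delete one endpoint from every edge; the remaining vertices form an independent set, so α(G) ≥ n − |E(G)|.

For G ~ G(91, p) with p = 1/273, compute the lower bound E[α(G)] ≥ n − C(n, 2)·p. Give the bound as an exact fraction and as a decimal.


E[|E(G)|] = C(91, 2)·p = 4095 · (1/273) = 15.
E[α(G)] ≥ n − E[|E(G)|] = 91 − 15 = 76.
Numerically: ≈ 76.0000.
(This is only a lower bound; the true E[α(G)] may be larger.)

E[α(G)] ≥ 76 ≈ 76.0000.


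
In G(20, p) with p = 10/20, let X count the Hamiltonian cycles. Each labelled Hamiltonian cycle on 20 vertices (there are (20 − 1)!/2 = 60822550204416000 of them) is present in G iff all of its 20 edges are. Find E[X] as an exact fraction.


K_20 has (20 − 1)!/2 = 60822550204416000 labelled Hamiltonian cycles.
For each such Hamiltonian cycle H, let X_H = 1 if all 20 edges of H are present in G. Then P[X_H = 1] = p^{20} = (1/2)^{20} = 1/1048576.
By linearity of expectation: E[X] = Σ_H E[X_H] = 60822550204416000 · p^{20} = 60822550204416000 · 1/1048576 = 1856156927625/32.
Numerically: E[X] ≈ 5.8e+10.

E[X] = 60822550204416000 · (1/2)^{20} = 1856156927625/32 ≈ 5.8e+10.


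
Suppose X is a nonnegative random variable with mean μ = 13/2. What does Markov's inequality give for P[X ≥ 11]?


μ = E[X] = 13/2, a = 11.
Markov: P[X ≥ 11] ≤ μ/a = (13/2)/11 = 13/22.
Numerically: ≈ 0.591.
(Since a = 11 > μ = 6.500, the bound 13/22 is < 1 and informative.)

P[X ≥ 11] ≤ 13/22 ≈ 0.591.


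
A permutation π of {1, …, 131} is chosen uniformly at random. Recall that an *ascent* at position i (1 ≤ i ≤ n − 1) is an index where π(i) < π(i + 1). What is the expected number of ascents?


Write X = Σ X_I over i = 1, …, 130, with X_I the indicator of one ascent.
There are 130 indicators.
For each fixed i, the pair (π(i), π(i+1)) is a uniformly random ordered pair of distinct values from {1, …, 131}; by symmetry P[π(i) < π(i+1)] = 1/2.
By linearity: E[X] = 130 · (1/2) = (131 − 1) · (1/2) = 65 ≈ 65.000.

E[X] = 65 = 65.000.


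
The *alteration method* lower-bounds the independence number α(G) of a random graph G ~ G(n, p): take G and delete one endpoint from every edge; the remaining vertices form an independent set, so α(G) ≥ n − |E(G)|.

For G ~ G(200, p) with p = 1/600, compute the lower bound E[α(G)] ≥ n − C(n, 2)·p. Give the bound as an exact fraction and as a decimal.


E[|E(G)|] = C(200, 2)·p = 19900 · (1/600) = 199/6.
E[α(G)] ≥ n − E[|E(G)|] = 200 − 199/6 = 1001/6.
Numerically: ≈ 166.833.
(This is only a lower bound; the true E[α(G)] may be larger.)

E[α(G)] ≥ 1001/6 ≈ 166.833.


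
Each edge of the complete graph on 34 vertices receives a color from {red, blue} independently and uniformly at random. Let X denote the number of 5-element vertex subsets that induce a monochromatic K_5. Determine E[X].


Let X = Σ_S X_S over the C(34, 5) = 278256 subsets S of size 5, where X_S = 1 if the K_5 on S is monochromatic.
For a fixed S, the K_5 on S has C(5, 2) = 10 edges. P[all 10 edges red] = (1/2)^10, and likewise for blue, so P[monochromatic] = 2·(1/2)^10 = 2^{1 − 10} = 1/512.
By linearity of expectation: E[X] = C(34, 5) · 2^{1 − 10} = 278256 · 1/512 = 17391/32.
Numerically: E[X] ≈ 543.469.

E[X] = C(34,5)·2^(1−C(5,2)) = 17391/32 ≈ 543.469.


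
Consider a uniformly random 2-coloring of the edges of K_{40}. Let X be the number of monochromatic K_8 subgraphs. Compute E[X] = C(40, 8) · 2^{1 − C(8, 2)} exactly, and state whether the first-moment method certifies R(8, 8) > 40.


E[X] = C(40, 8) · 2^{1 − 28} = 76904685 · 2^{−27} = 76904685/134217728.
As a reduced fraction: E[X] = 76904685/134217728 ≈ 0.572985.
Is E[X] < 1? YES.
Since E[X] < 1, there exists a 2-coloring of K_{40} with no monochromatic K_8; hence R(8, 8) > 40.

E[X] = 76904685/134217728 ≈ 0.572985; E[X] < 1, so R(8, 8) > 40.


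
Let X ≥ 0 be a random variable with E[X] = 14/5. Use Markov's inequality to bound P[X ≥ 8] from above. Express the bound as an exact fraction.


μ = E[X] = 14/5, a = 8.
Markov: P[X ≥ 8] ≤ μ/a = (14/5)/8 = 7/20.
Numerically: ≈ 0.3500.
(Since a = 8 > μ = 2.8000, the bound 7/20 is < 1 and informative.)

P[X ≥ 8] ≤ 7/20 ≈ 0.3500.


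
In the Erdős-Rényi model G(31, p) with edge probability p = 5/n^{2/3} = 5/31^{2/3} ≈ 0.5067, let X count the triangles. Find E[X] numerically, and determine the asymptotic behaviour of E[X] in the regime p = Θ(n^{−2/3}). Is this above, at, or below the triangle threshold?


Number of potential triangles: C(31, 3) = 4495.
Each occurs with probability p³ ≈ (0.5067)³ ≈ 1.300728e-01.
By linearity: E[X] = C(31, 3)·p³ ≈ 4495 · 1.300728e-01 ≈ 584.6774.
Since α = 2/3 < 1, p = c/n^{2/3} ≫ 1/n is above the triangle threshold p ~ 1/n. Asymptotically E[X] ~ (c³/6)·n^{3(1−α)} = (5³/6)·n^{1} → ∞; triangles are abundant w.h.p.

E[X] ≈ 584.6774; in regime p = Θ(1/n^{2/3}) E[X] diverges (above the triangle threshold p ~ 1/n).


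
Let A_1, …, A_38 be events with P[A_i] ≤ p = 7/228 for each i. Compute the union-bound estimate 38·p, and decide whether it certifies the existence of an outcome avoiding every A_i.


Union bound: P[∪_{i=1}^{38} A_i] ≤ Σ_i P[A_i] ≤ 38·p = 38·(7/228) = 7/6.
Numerically: 7/6 ≈ 1.1666667.
Is 7/6 < 1? NO.
Since the bound 7/6 is ≥ 1, the union bound is uninformative here; it does NOT by itself certify existence.

38·p = 7/6 ≈ 1.1666667; existence NOT certified by the union bound.


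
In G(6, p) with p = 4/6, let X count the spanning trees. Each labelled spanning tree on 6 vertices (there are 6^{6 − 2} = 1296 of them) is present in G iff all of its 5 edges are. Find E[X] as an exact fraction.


K_6 has 6^{6 − 2} = 1296 labelled spanning trees.
For each such spanning tree H, let X_H = 1 if all 5 edges of H are present in G. Then P[X_H = 1] = p^{5} = (2/3)^{5} = 32/243.
Summing the indicators: E[X] = Σ_H E[X_H] = 1296 · p^{5} = 1296 · 32/243 = 512/3.
Numerically: E[X] ≈ 171.

E[X] = 1296 · (2/3)^{5} = 512/3 ≈ 171.


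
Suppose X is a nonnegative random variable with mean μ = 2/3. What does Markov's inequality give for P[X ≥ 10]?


μ = E[X] = 2/3, a = 10.
Markov: P[X ≥ 10] ≤ μ/a = (2/3)/10 = 1/15.
Numerically: ≈ 0.066667.
(Since a = 10 > μ = 0.666667, the bound 1/15 is < 1 and informative.)

P[X ≥ 10] ≤ 1/15 ≈ 0.066667.


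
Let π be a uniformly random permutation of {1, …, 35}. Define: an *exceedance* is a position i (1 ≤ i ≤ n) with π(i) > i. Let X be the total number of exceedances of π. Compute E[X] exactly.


Write X = Σ_{i=1}^{35} X_i, where X_i = 1_{π(i) > i}.
For each fixed i, π(i) is uniform over {1, …, 35} (marginal of a uniform permutation), so P[π(i) > i] = (n − i)/n. Summing: Σ_{i=1}^{35} (n − i)/n = (0 + 1 + … + 34)/35 = 35(35 − 1)/(2·35) = (35 − 1)/2.
Hence E[X] = Σ_{i=1}^{35} (35 − i)/35 = 17 ≈ 17.000.

E[X] = 17 = 17.000.


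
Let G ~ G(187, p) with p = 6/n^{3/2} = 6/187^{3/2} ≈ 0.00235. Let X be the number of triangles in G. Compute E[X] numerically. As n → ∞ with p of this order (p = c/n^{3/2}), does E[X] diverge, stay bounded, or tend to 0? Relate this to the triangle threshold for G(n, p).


Number of potential triangles: C(187, 3) = 1072445.
Each occurs with probability p³ ≈ (0.00235)³ ≈ 1.29171e-08.
By linearity: E[X] = C(187, 3)·p³ ≈ 1072445 · 1.29171e-08 ≈ 0.014.
Since α = 3/2 > 1, p = c/n^{3/2} = o(1/n) is below the triangle threshold p ~ 1/n. Asymptotically E[X] ~ (c³/6)·n^{3(1−α)} = (6³/6)·n^{-1.5} → 0, so by Markov's inequality G has no triangles w.h.p.

E[X] ≈ 0.014; in regime p = Θ(1/n^{3/2}) E[X] tends to 0 (below the triangle threshold p ~ 1/n).


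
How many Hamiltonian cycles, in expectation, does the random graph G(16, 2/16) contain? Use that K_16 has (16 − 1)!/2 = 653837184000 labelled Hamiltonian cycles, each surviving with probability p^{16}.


K_16 has (16 − 1)!/2 = 653837184000 labelled Hamiltonian cycles.
For each such Hamiltonian cycle H, let X_H = 1 if all 16 edges of H are present in G. Then P[X_H = 1] = p^{16} = (1/8)^{16} = 1/281474976710656.
Summing the indicators: E[X] = Σ_H E[X_H] = 653837184000 · p^{16} = 653837184000 · 1/281474976710656 = 638512875/274877906944.
Numerically: E[X] ≈ 0.00232.

E[X] = 653837184000 · (1/8)^{16} = 638512875/274877906944 ≈ 0.00232.


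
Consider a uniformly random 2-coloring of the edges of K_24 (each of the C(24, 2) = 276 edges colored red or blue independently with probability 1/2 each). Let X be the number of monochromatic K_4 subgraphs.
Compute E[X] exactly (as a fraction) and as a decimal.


Let X = Σ_S X_S over the C(24, 4) = 10626 subsets S of size 4, where X_S = 1 if the K_4 on S is monochromatic.
For a fixed S, the K_4 on S has C(4, 2) = 6 edges. P[all 6 edges red] = (1/2)^6, and likewise for blue, so P[monochromatic] = 2·(1/2)^6 = 2^{1 − 6} = 1/32.
Summing: E[X] = C(24, 4) · 2^{1 − 6} = 10626 · 1/32 = 5313/16.
Numerically: E[X] ≈ 332.0625.

E[X] = C(24,4)·2^(1−C(4,2)) = 5313/16 ≈ 332.0625.


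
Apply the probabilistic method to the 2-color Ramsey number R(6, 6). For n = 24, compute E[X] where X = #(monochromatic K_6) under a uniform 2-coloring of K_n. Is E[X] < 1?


E[X] = C(24, 6) · 2^{1 − 15} = 134596 · 2^{−14} = 134596/16384.
As a reduced fraction: E[X] = 33649/4096 ≈ 8.215.
Is E[X] < 1? NO.
Since E[X] ≥ 1, the first-moment bound is inconclusive at n = 24; it does NOT by itself certify R(6, 6) > 24.

E[X] = 33649/4096 ≈ 8.215; E[X] ≥ 1; first-moment method inconclusive here.


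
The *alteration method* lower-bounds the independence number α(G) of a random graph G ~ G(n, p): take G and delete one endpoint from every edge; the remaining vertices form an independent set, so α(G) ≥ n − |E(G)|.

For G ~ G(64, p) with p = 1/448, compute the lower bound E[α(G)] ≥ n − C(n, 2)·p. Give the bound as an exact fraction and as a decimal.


E[|E(G)|] = C(64, 2)·p = 2016 · (1/448) = 9/2.
E[α(G)] ≥ n − E[|E(G)|] = 64 − 9/2 = 119/2.
Numerically: ≈ 59.50000.
(This is only a lower bound; the true E[α(G)] may be larger.)

E[α(G)] ≥ 119/2 ≈ 59.50000.


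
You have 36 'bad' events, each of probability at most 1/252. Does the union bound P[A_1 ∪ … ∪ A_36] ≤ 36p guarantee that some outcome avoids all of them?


Union bound: P[∪_{i=1}^{36} A_i] ≤ Σ_i P[A_i] ≤ 36·p = 36·(1/252) = 1/7.
Numerically: 1/7 ≈ 0.142857.
Is 1/7 < 1? YES.
Since P[∪ A_i] ≤ 1/7 < 1, the complement has P[∩ A_i^c] ≥ 1 − 1/7 = 6/7 > 0, so some outcome avoids every A_i.

36·p = 1/7 ≈ 0.142857; existence CERTIFIED by the union bound.


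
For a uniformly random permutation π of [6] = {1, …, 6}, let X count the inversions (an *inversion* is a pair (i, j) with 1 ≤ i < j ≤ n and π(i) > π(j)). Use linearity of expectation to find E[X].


Write X = Σ X_I over the C(6, 2) = 15 pairs i < j, with X_I the indicator of one inversion.
There are 15 indicators.
For each fixed pair i < j, the values π(i) and π(j) are two distinct elements of {1, …, 6} in uniformly random order; by symmetry P[π(i) > π(j)] = 1/2.
By linearity: E[X] = 15 · (1/2) = C(6, 2) · (1/2) = 15/2 = 15/2 ≈ 7.500000.

E[X] = 15/2 = 7.500000.


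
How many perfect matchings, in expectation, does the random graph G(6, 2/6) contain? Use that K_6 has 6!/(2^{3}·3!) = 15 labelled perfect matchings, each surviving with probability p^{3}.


K_6 has 6!/(2^{3}·3!) = 15 labelled perfect matchings.
For each such perfect matching H, let X_H = 1 if all 3 edges of H are present in G. Then P[X_H = 1] = p^{3} = (1/3)^{3} = 1/27.
By linearity: E[X] = Σ_H E[X_H] = 15 · p^{3} = 15 · 1/27 = 5/9.
Numerically: E[X] ≈ 0.55556.

E[X] = 15 · (1/3)^{3} = 5/9 ≈ 0.55556.


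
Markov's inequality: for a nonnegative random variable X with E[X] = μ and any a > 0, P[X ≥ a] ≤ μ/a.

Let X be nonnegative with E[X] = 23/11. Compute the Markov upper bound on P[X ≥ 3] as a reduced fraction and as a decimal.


μ = E[X] = 23/11, a = 3.
Markov: P[X ≥ 3] ≤ μ/a = (23/11)/3 = 23/33.
Numerically: ≈ 0.6970.
(Since a = 3 > μ = 2.0909, the bound 23/33 is < 1 and informative.)

P[X ≥ 3] ≤ 23/33 ≈ 0.6970.


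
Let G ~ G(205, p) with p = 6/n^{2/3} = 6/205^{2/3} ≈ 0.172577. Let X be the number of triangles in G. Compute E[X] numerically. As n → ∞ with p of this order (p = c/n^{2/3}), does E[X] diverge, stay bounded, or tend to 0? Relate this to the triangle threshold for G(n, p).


Number of potential triangles: C(205, 3) = 1414910.
Each occurs with probability p³ ≈ (0.172577)³ ≈ 5.13979774e-03.
By linearity: E[X] = C(205, 3)·p³ ≈ 1414910 · 5.13979774e-03 ≈ 7272.351220.
Since α = 2/3 < 1, p = c/n^{2/3} ≫ 1/n is above the triangle threshold p ~ 1/n. Asymptotically E[X] ~ (c³/6)·n^{3(1−α)} = (6³/6)·n^{1} → ∞; triangles are abundant w.h.p.

E[X] ≈ 7272.351220; in regime p = Θ(1/n^{2/3}) E[X] diverges (above the triangle threshold p ~ 1/n).


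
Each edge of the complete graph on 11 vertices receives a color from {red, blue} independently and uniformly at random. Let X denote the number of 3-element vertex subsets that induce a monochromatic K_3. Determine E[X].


Let X = Σ_S X_S over the C(11, 3) = 165 subsets S of size 3, where X_S = 1 if the K_3 on S is monochromatic.
For a fixed S, the K_3 on S has C(3, 2) = 3 edges. P[all 3 edges red] = (1/2)^3, and likewise for blue, so P[monochromatic] = 2·(1/2)^3 = 2^{1 − 3} = 1/4.
By linearity of expectation: E[X] = C(11, 3) · 2^{1 − 3} = 165 · 1/4 = 165/4.
Numerically: E[X] ≈ 41.25000.

E[X] = C(11,3)·2^(1−C(3,2)) = 165/4 ≈ 41.25000.


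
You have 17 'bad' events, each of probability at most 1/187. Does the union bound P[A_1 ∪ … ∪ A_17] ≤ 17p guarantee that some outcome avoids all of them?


Union bound: P[∪_{i=1}^{17} A_i] ≤ Σ_i P[A_i] ≤ 17·p = 17·(1/187) = 1/11.
Numerically: 1/11 ≈ 0.0909.
Is 1/11 < 1? YES.
Since P[∪ A_i] ≤ 1/11 < 1, the complement has P[∩ A_i^c] ≥ 1 − 1/11 = 10/11 > 0, so some outcome avoids every A_i.

17·p = 1/11 ≈ 0.0909; existence CERTIFIED by the union bound.


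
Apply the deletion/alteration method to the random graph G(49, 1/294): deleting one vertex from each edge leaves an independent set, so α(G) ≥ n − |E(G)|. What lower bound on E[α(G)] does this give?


E[|E(G)|] = C(49, 2)·p = 1176 · (1/294) = 4.
E[α(G)] ≥ n − E[|E(G)|] = 49 − 4 = 45.
Numerically: ≈ 45.000000.
(This is only a lower bound; the true E[α(G)] may be larger.)

E[α(G)] ≥ 45 ≈ 45.000000.
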